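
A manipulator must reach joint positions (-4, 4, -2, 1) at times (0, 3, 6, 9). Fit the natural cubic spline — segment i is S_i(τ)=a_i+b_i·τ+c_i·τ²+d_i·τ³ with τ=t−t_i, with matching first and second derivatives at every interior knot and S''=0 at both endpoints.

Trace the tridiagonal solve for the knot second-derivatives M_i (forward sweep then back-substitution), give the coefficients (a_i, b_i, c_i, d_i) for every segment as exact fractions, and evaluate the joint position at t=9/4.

Δ: Δ0=8/3, Δ1=-2, Δ2=1
row 1: diag=12, rhs=-28; c'=1/4, d'=-7/3
row 2: denom=12−3·1/4=45/4; d'=(18−3·-7/3)/(45/4)=20/9
back: M2=20/9
back: M1=-7/3−1/4·20/9=-26/9
M: M0=0, M1=-26/9, M2=20/9, M3=0
seg 0: a=-4, c=M0/2=0, d=(M1−M0)/(6·3)=-13/81, b=Δ0−h0·(2M0+M1)/6=37/9
seg 1: a=4, c=M1/2=-13/9, d=(M2−M1)/(6·3)=23/81, b=Δ1−h1·(2M1+M2)/6=-2/9
seg 2: a=-2, c=M2/2=10/9, d=(M3−M2)/(6·3)=-10/81, b=Δ2−h2·(2M2+M3)/6=-11/9
t_q=9/4 → seg 0, τ=9/4; S=-4+37/9·τ+0·τ²+-13/81·τ³=219/64

  seg 0: a=-4 b=37/9 c=0 d=-13/81
  seg 1: a=4 b=-2/9 c=-13/9 d=23/81
  seg 2: a=-2 b=-11/9 c=10/9 d=-10/81
S(9/4) = 219/64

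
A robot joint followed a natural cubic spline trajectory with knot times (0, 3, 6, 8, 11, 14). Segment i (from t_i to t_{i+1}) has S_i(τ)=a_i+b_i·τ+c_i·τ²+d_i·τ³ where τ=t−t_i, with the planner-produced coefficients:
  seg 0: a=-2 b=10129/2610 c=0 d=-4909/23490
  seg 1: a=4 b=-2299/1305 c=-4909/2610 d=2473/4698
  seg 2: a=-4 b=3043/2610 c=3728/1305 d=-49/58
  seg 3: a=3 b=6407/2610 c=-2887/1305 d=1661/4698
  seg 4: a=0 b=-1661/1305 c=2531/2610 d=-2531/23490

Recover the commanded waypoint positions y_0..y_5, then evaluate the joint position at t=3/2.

y_0=-2 y_1=4 y_2=-4 y_3=3 y_4=0 y_5=2
S(3/2) = 7229/2320

y_0 = S_0(0) = a_0 = -2
y_1 = S_1(0) = a_1 = 4
y_2 = S_2(0) = a_2 = -4
y_3 = S_3(0) = a_3 = 3
y_4 = S_4(0) = a_4 = 0
y_5 = S_4(3) = 2
t_q=3/2 is in segment 0 (τ=3/2); S_0(τ)=7229/2320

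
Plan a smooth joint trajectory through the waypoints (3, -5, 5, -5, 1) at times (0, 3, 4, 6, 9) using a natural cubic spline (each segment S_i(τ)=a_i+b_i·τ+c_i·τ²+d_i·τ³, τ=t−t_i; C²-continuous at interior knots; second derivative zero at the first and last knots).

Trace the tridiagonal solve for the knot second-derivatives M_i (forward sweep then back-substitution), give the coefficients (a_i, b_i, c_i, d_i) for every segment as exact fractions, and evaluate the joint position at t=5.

Δ: Δ0=-8/3, Δ1=10, Δ2=-5, Δ3=2
row 1: diag=8, rhs=76; c'=1/8, d'=19/2
row 2: denom=6−1·1/8=47/8; d'=(-90−1·19/2)/(47/8)=-796/47
row 3: denom=10−2·16/47=438/47; d'=(42−2·-796/47)/(438/47)=1783/219
back: M3=1783/219
back: M2=-796/47−16/47·1783/219=-4316/219
back: M1=19/2−1/8·-4316/219=2620/219
M: M0=0, M1=2620/219, M2=-4316/219, M3=1783/219, M4=0
seg 0: a=3, c=M0/2=0, d=(M1−M0)/(6·3)=1310/1971, b=Δ0−h0·(2M0+M1)/6=-1894/219
seg 1: a=-5, c=M1/2=1310/219, d=(M2−M1)/(6·1)=-1156/219, b=Δ1−h1·(2M1+M2)/6=2036/219
seg 2: a=5, c=M2/2=-2158/219, d=(M3−M2)/(6·2)=2033/876, b=Δ2−h2·(2M2+M3)/6=396/73
seg 3: a=-5, c=M3/2=1783/438, d=(M4−M3)/(6·3)=-1783/3942, b=Δ3−h3·(2M3+M4)/6=-1345/219
t_q=5 → seg 2, τ=1; S=5+396/73·τ+-2158/219·τ²+2033/876·τ³=2533/876

  seg 0: a=3 b=-1894/219 c=0 d=1310/1971
  seg 1: a=-5 b=2036/219 c=1310/219 d=-1156/219
  seg 2: a=5 b=396/73 c=-2158/219 d=2033/876
  seg 3: a=-5 b=-1345/219 c=1783/438 d=-1783/3942
S(5) = 2533/876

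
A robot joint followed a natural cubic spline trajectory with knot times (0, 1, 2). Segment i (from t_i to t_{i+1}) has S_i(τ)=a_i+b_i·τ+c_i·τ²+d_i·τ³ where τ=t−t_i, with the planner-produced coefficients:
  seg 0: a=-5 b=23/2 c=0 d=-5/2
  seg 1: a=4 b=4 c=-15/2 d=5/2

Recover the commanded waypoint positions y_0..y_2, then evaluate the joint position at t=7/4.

y_0=-5 y_1=4 y_2=3
S(7/4) = 491/128

y_0 = S_0(0) = a_0 = -5
y_1 = S_1(0) = a_1 = 4
y_2 = S_1(1) = 3
t_q=7/4 is in segment 1 (τ=3/4); S_1(τ)=491/128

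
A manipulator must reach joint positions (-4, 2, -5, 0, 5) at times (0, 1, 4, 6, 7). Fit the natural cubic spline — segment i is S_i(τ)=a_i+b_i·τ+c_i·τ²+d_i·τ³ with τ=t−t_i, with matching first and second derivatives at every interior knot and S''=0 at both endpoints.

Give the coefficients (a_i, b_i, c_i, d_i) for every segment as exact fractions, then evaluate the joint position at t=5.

Δ: Δ0=6, Δ1=-7/3, Δ2=5/2, Δ3=5
row 1: diag=8, rhs=-50; c'=3/8, d'=-25/4
row 2: denom=10−3·3/8=71/8; d'=(29−3·-25/4)/(71/8)=382/71
row 3: denom=6−2·16/71=394/71; d'=(15−2·382/71)/(394/71)=301/394
back: M3=301/394
back: M2=382/71−16/71·301/394=1026/197
back: M1=-25/4−3/8·1026/197=-1616/197
M: M0=0, M1=-1616/197, M2=1026/197, M3=301/394, M4=0
seg 0: a=-4, c=M0/2=0, d=(M1−M0)/(6·1)=-808/591, b=Δ0−h0·(2M0+M1)/6=4354/591
seg 1: a=2, c=M1/2=-808/197, d=(M2−M1)/(6·3)=1321/1773, b=Δ1−h1·(2M1+M2)/6=1930/591
seg 2: a=-5, c=M2/2=513/197, d=(M3−M2)/(6·2)=-1751/4728, b=Δ2−h2·(2M2+M3)/6=-725/591
seg 3: a=0, c=M3/2=301/788, d=(M4−M3)/(6·1)=-301/2364, b=Δ3−h3·(2M3+M4)/6=5609/1182
t_q=5 → seg 2, τ=1; S=-5+-725/591·τ+513/197·τ²+-1751/4728·τ³=-6293/1576

  seg 0: a=-4 b=4354/591 c=0 d=-808/591
  seg 1: a=2 b=1930/591 c=-808/197 d=1321/1773
  seg 2: a=-5 b=-725/591 c=513/197 d=-1751/4728
  seg 3: a=0 b=5609/1182 c=301/788 d=-301/2364
S(5) = -6293/1576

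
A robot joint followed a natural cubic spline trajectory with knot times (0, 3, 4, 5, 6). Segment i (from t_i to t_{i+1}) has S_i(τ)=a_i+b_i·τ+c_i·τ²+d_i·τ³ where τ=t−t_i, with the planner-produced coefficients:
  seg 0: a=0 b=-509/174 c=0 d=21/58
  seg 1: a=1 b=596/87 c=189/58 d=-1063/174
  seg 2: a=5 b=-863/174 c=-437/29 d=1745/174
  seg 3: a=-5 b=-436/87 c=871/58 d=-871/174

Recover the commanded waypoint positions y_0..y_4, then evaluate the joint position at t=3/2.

y_0 = S_0(0) = a_0 = 0
y_1 = S_1(0) = a_1 = 1
y_2 = S_2(0) = a_2 = 5
y_3 = S_3(0) = a_3 = -5
y_4 = S_3(1) = 0
t_q=3/2 is in segment 0 (τ=3/2); S_0(τ)=-1469/464

y_0=0 y_1=1 y_2=5 y_3=-5 y_4=0
S(3/2) = -1469/464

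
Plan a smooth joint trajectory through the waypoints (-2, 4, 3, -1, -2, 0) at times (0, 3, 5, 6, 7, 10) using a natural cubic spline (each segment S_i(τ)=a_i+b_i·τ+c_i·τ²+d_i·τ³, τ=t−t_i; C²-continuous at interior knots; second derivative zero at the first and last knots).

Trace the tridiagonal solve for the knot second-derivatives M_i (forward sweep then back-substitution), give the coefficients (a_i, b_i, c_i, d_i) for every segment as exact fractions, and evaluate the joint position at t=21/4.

Δ: Δ0=2, Δ1=-1/2, Δ2=-4, Δ3=-1, Δ4=2/3
row 1: diag=10, rhs=-15; c'=1/5, d'=-3/2
row 2: denom=6−2·1/5=28/5; d'=(-21−2·-3/2)/(28/5)=-45/14
row 3: denom=4−1·5/28=107/28; d'=(18−1·-45/14)/(107/28)=594/107
row 4: denom=8−1·28/107=828/107; d'=(10−1·594/107)/(828/107)=119/207
back: M4=119/207
back: M3=594/107−28/107·119/207=1118/207
back: M2=-45/14−5/28·1118/207=-865/207
back: M1=-3/2−1/5·-865/207=-275/414
M: M0=0, M1=-275/414, M2=-865/207, M3=1118/207, M4=119/207, M5=0
seg 0: a=-2, c=M0/2=0, d=(M1−M0)/(6·3)=-275/7452, b=Δ0−h0·(2M0+M1)/6=1931/828
seg 1: a=4, c=M1/2=-275/828, d=(M2−M1)/(6·2)=-485/1656, b=Δ1−h1·(2M1+M2)/6=553/414
seg 2: a=3, c=M2/2=-865/414, d=(M3−M2)/(6·1)=661/414, b=Δ2−h2·(2M2+M3)/6=-242/69
seg 3: a=-1, c=M3/2=559/207, d=(M4−M3)/(6·1)=-37/46, b=Δ3−h3·(2M3+M4)/6=-1199/414
seg 4: a=-2, c=M4/2=119/414, d=(M5−M4)/(6·3)=-119/3726, b=Δ4−h4·(2M4+M5)/6=19/207
t_q=21/4 → seg 2, τ=1/4; S=3+-242/69·τ+-865/414·τ²+661/414·τ³=17819/8832

  seg 0: a=-2 b=1931/828 c=0 d=-275/7452
  seg 1: a=4 b=553/414 c=-275/828 d=-485/1656
  seg 2: a=3 b=-242/69 c=-865/414 d=661/414
  seg 3: a=-1 b=-1199/414 c=559/207 d=-37/46
  seg 4: a=-2 b=19/207 c=119/414 d=-119/3726
S(21/4) = 17819/8832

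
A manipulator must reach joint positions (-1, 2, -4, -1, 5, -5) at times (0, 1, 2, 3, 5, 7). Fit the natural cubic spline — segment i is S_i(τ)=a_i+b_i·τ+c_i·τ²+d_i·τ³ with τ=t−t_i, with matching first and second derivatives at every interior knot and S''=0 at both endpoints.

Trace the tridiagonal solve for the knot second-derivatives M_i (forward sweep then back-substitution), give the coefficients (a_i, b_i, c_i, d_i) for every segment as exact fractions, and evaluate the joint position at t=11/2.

  seg 0: a=-1 b=944/157 c=0 d=-473/157
  seg 1: a=2 b=-475/157 c=-1419/157 d=952/157
  seg 2: a=-4 b=-457/157 c=1437/157 d=-509/157
  seg 3: a=-1 b=890/157 c=-90/157 d=-239/628
  seg 4: a=5 b=-187/157 c=-897/314 d=299/628
S(11/2) = 18839/5024

Δ: Δ0=3, Δ1=-6, Δ2=3, Δ3=3, Δ4=-5
row 1: diag=4, rhs=-54; c'=1/4, d'=-27/2
row 2: denom=4−1·1/4=15/4; d'=(54−1·-27/2)/(15/4)=18
row 3: denom=6−1·4/15=86/15; d'=(0−1·18)/(86/15)=-135/43
row 4: denom=8−2·15/43=314/43; d'=(-48−2·-135/43)/(314/43)=-897/157
back: M4=-897/157
back: M3=-135/43−15/43·-897/157=-180/157
back: M2=18−4/15·-180/157=2874/157
back: M1=-27/2−1/4·2874/157=-2838/157
M: M0=0, M1=-2838/157, M2=2874/157, M3=-180/157, M4=-897/157, M5=0
seg 0: a=-1, c=M0/2=0, d=(M1−M0)/(6·1)=-473/157, b=Δ0−h0·(2M0+M1)/6=944/157
seg 1: a=2, c=M1/2=-1419/157, d=(M2−M1)/(6·1)=952/157, b=Δ1−h1·(2M1+M2)/6=-475/157
seg 2: a=-4, c=M2/2=1437/157, d=(M3−M2)/(6·1)=-509/157, b=Δ2−h2·(2M2+M3)/6=-457/157
seg 3: a=-1, c=M3/2=-90/157, d=(M4−M3)/(6·2)=-239/628, b=Δ3−h3·(2M3+M4)/6=890/157
seg 4: a=5, c=M4/2=-897/314, d=(M5−M4)/(6·2)=299/628, b=Δ4−h4·(2M4+M5)/6=-187/157
t_q=11/2 → seg 4, τ=1/2; S=5+-187/157·τ+-897/314·τ²+299/628·τ³=18839/5024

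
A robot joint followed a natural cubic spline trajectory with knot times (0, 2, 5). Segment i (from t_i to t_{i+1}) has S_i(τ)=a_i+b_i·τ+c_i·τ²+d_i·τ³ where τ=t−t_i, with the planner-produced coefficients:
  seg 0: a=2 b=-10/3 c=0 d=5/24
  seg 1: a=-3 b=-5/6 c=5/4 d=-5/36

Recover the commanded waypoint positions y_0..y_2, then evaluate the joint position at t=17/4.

y_0 = S_0(0) = a_0 = 2
y_1 = S_1(0) = a_1 = -3
y_2 = S_1(3) = 2
t_q=17/4 is in segment 1 (τ=9/4); S_1(τ)=-33/256

y_0=2 y_1=-3 y_2=2
S(17/4) = -33/256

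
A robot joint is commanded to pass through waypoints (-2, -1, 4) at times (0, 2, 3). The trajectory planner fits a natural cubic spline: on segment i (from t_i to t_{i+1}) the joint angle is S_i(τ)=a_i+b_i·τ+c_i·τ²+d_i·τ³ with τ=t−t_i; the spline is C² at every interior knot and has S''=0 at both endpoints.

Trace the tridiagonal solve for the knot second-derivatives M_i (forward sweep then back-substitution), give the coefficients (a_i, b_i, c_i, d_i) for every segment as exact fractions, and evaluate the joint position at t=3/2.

Δ: Δ0=1/2, Δ1=5
row 1: diag=6, rhs=27; c'=1/6, d'=9/2
back: M1=9/2
M: M0=0, M1=9/2, M2=0
seg 0: a=-2, c=M0/2=0, d=(M1−M0)/(6·2)=3/8, b=Δ0−h0·(2M0+M1)/6=-1
seg 1: a=-1, c=M1/2=9/4, d=(M2−M1)/(6·1)=-3/4, b=Δ1−h1·(2M1+M2)/6=7/2
t_q=3/2 → seg 0, τ=3/2; S=-2+-1·τ+0·τ²+3/8·τ³=-143/64

  seg 0: a=-2 b=-1 c=0 d=3/8
  seg 1: a=-1 b=7/2 c=9/4 d=-3/4
S(3/2) = -143/64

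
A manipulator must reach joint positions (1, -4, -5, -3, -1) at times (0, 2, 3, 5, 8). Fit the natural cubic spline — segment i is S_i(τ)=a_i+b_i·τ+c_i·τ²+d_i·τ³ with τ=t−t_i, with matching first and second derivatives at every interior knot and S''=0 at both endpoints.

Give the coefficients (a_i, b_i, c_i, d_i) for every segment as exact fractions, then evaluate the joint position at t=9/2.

Δ: Δ0=-5/2, Δ1=-1, Δ2=1, Δ3=2/3
row 1: diag=6, rhs=9; c'=1/6, d'=3/2
row 2: denom=6−1·1/6=35/6; d'=(12−1·3/2)/(35/6)=9/5
row 3: denom=10−2·12/35=326/35; d'=(-2−2·9/5)/(326/35)=-98/163
back: M3=-98/163
back: M2=9/5−12/35·-98/163=327/163
back: M1=3/2−1/6·327/163=190/163
M: M0=0, M1=190/163, M2=327/163, M3=-98/163, M4=0
seg 0: a=1, c=M0/2=0, d=(M1−M0)/(6·2)=95/978, b=Δ0−h0·(2M0+M1)/6=-2825/978
seg 1: a=-4, c=M1/2=95/163, d=(M2−M1)/(6·1)=137/978, b=Δ1−h1·(2M1+M2)/6=-1685/978
seg 2: a=-5, c=M2/2=327/326, d=(M3−M2)/(6·2)=-425/1956, b=Δ2−h2·(2M2+M3)/6=-67/489
seg 3: a=-3, c=M3/2=-49/163, d=(M4−M3)/(6·3)=49/1467, b=Δ3−h3·(2M3+M4)/6=620/489
t_q=9/2 → seg 2, τ=3/2; S=-5+-67/489·τ+327/326·τ²+-425/1956·τ³=-19205/5216

  seg 0: a=1 b=-2825/978 c=0 d=95/978
  seg 1: a=-4 b=-1685/978 c=95/163 d=137/978
  seg 2: a=-5 b=-67/489 c=327/326 d=-425/1956
  seg 3: a=-3 b=620/489 c=-49/163 d=49/1467
S(9/2) = -19205/5216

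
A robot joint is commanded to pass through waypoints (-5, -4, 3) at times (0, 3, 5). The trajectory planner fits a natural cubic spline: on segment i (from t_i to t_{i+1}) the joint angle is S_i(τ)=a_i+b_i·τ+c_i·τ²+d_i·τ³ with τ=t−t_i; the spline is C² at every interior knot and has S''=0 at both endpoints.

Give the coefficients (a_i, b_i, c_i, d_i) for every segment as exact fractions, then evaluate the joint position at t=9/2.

  seg 0: a=-5 b=-37/60 c=0 d=19/180
  seg 1: a=-4 b=67/30 c=19/20 d=-19/120
S(9/2) = 61/64

Δ: Δ0=1/3, Δ1=7/2
row 1: diag=10, rhs=19; c'=1/5, d'=19/10
back: M1=19/10
M: M0=0, M1=19/10, M2=0
seg 0: a=-5, c=M0/2=0, d=(M1−M0)/(6·3)=19/180, b=Δ0−h0·(2M0+M1)/6=-37/60
seg 1: a=-4, c=M1/2=19/20, d=(M2−M1)/(6·2)=-19/120, b=Δ1−h1·(2M1+M2)/6=67/30
t_q=9/2 → seg 1, τ=3/2; S=-4+67/30·τ+19/20·τ²+-19/120·τ³=61/64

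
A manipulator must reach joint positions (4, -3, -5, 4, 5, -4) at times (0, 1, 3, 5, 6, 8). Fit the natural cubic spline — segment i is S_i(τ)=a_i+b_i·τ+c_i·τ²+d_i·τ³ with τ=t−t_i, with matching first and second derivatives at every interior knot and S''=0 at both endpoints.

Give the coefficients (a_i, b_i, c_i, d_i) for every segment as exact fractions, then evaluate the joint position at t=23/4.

  seg 0: a=4 b=-10861/1396 c=0 d=1089/1396
  seg 1: a=-3 b=-3797/698 c=3267/1396 d=-21/349
  seg 2: a=-5 b=2233/698 c=2763/1396 d=-1855/2792
  seg 3: a=4 b=1097/349 c=-1401/698 d=-95/698
  seg 4: a=5 b=-893/698 c=-843/349 d=281/698
S(23/4) = 230999/44672

Δ: Δ0=-7, Δ1=-1, Δ2=9/2, Δ3=1, Δ4=-9/2
row 1: diag=6, rhs=36; c'=1/3, d'=6
row 2: denom=8−2·1/3=22/3; d'=(33−2·6)/(22/3)=63/22
row 3: denom=6−2·3/11=60/11; d'=(-21−2·63/22)/(60/11)=-49/10
row 4: denom=6−1·11/60=349/60; d'=(-33−1·-49/10)/(349/60)=-1686/349
back: M4=-1686/349
back: M3=-49/10−11/60·-1686/349=-1401/349
back: M2=63/22−3/11·-1401/349=2763/698
back: M1=6−1/3·2763/698=3267/698
M: M0=0, M1=3267/698, M2=2763/698, M3=-1401/349, M4=-1686/349, M5=0
seg 0: a=4, c=M0/2=0, d=(M1−M0)/(6·1)=1089/1396, b=Δ0−h0·(2M0+M1)/6=-10861/1396
seg 1: a=-3, c=M1/2=3267/1396, d=(M2−M1)/(6·2)=-21/349, b=Δ1−h1·(2M1+M2)/6=-3797/698
seg 2: a=-5, c=M2/2=2763/1396, d=(M3−M2)/(6·2)=-1855/2792, b=Δ2−h2·(2M2+M3)/6=2233/698
seg 3: a=4, c=M3/2=-1401/698, d=(M4−M3)/(6·1)=-95/698, b=Δ3−h3·(2M3+M4)/6=1097/349
seg 4: a=5, c=M4/2=-843/349, d=(M5−M4)/(6·2)=281/698, b=Δ4−h4·(2M4+M5)/6=-893/698
t_q=23/4 → seg 3, τ=3/4; S=4+1097/349·τ+-1401/698·τ²+-95/698·τ³=230999/44672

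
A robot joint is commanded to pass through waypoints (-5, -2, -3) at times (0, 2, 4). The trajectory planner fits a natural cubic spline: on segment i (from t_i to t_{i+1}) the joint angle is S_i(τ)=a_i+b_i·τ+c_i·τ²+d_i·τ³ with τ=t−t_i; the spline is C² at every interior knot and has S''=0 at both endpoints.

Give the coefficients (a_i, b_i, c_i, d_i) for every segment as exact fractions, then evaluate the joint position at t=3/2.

  seg 0: a=-5 b=2 c=0 d=-1/8
  seg 1: a=-2 b=1/2 c=-3/4 d=1/8
S(3/2) = -155/64

Δ: Δ0=3/2, Δ1=-1/2
row 1: diag=8, rhs=-12; c'=1/4, d'=-3/2
back: M1=-3/2
M: M0=0, M1=-3/2, M2=0
seg 0: a=-5, c=M0/2=0, d=(M1−M0)/(6·2)=-1/8, b=Δ0−h0·(2M0+M1)/6=2
seg 1: a=-2, c=M1/2=-3/4, d=(M2−M1)/(6·2)=1/8, b=Δ1−h1·(2M1+M2)/6=1/2
t_q=3/2 → seg 0, τ=3/2; S=-5+2·τ+0·τ²+-1/8·τ³=-155/64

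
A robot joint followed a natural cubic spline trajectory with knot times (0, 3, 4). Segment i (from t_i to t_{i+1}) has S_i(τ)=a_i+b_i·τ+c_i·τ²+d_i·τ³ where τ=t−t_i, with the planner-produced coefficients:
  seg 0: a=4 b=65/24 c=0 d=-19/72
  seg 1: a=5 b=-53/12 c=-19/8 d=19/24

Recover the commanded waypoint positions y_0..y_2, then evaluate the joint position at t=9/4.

y_0 = S_0(0) = a_0 = 4
y_1 = S_1(0) = a_1 = 5
y_2 = S_1(1) = -1
t_q=9/4 is in segment 0 (τ=9/4); S_0(τ)=3629/512

y_0=4 y_1=5 y_2=-1
S(9/4) = 3629/512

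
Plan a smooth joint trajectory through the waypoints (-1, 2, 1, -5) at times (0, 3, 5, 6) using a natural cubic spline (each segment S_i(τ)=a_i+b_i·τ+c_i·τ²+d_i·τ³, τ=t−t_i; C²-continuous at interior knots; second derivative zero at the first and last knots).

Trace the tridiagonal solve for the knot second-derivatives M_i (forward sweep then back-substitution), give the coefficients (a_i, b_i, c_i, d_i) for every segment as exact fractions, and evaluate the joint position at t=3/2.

  seg 0: a=-1 b=25/28 c=0 d=1/84
  seg 1: a=2 b=17/14 c=3/28 d=-27/56
  seg 2: a=1 b=-29/7 c=-39/14 d=13/14
S(3/2) = 85/224

Δ: Δ0=1, Δ1=-1/2, Δ2=-6
row 1: diag=10, rhs=-9; c'=1/5, d'=-9/10
row 2: denom=6−2·1/5=28/5; d'=(-33−2·-9/10)/(28/5)=-39/7
back: M2=-39/7
back: M1=-9/10−1/5·-39/7=3/14
M: M0=0, M1=3/14, M2=-39/7, M3=0
seg 0: a=-1, c=M0/2=0, d=(M1−M0)/(6·3)=1/84, b=Δ0−h0·(2M0+M1)/6=25/28
seg 1: a=2, c=M1/2=3/28, d=(M2−M1)/(6·2)=-27/56, b=Δ1−h1·(2M1+M2)/6=17/14
seg 2: a=1, c=M2/2=-39/14, d=(M3−M2)/(6·1)=13/14, b=Δ2−h2·(2M2+M3)/6=-29/7
t_q=3/2 → seg 0, τ=3/2; S=-1+25/28·τ+0·τ²+1/84·τ³=85/224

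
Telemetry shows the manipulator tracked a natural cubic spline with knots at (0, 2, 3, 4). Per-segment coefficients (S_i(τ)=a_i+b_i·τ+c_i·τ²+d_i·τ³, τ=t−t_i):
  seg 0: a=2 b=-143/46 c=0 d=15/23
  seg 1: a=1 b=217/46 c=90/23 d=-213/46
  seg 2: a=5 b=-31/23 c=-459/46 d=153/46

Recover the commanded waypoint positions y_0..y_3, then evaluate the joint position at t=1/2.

y_0 = S_0(0) = a_0 = 2
y_1 = S_1(0) = a_1 = 1
y_2 = S_2(0) = a_2 = 5
y_3 = S_2(1) = -3
t_q=1/2 is in segment 0 (τ=1/2); S_0(τ)=97/184

y_0=2 y_1=1 y_2=5 y_3=-3
S(1/2) = 97/184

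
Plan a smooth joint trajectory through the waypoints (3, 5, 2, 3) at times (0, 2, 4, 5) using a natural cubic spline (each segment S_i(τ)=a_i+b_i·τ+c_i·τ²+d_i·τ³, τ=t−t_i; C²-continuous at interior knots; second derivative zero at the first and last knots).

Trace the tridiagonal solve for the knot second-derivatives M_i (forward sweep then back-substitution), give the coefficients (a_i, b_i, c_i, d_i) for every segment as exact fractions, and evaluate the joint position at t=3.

Δ: Δ0=1, Δ1=-3/2, Δ2=1
row 1: diag=8, rhs=-15; c'=1/4, d'=-15/8
row 2: denom=6−2·1/4=11/2; d'=(15−2·-15/8)/(11/2)=75/22
back: M2=75/22
back: M1=-15/8−1/4·75/22=-30/11
M: M0=0, M1=-30/11, M2=75/22, M3=0
seg 0: a=3, c=M0/2=0, d=(M1−M0)/(6·2)=-5/22, b=Δ0−h0·(2M0+M1)/6=21/11
seg 1: a=5, c=M1/2=-15/11, d=(M2−M1)/(6·2)=45/88, b=Δ1−h1·(2M1+M2)/6=-9/11
seg 2: a=2, c=M2/2=75/44, d=(M3−M2)/(6·1)=-25/44, b=Δ2−h2·(2M2+M3)/6=-3/22
t_q=3 → seg 1, τ=1; S=5+-9/11·τ+-15/11·τ²+45/88·τ³=293/88

  seg 0: a=3 b=21/11 c=0 d=-5/22
  seg 1: a=5 b=-9/11 c=-15/11 d=45/88
  seg 2: a=2 b=-3/22 c=75/44 d=-25/44
S(3) = 293/88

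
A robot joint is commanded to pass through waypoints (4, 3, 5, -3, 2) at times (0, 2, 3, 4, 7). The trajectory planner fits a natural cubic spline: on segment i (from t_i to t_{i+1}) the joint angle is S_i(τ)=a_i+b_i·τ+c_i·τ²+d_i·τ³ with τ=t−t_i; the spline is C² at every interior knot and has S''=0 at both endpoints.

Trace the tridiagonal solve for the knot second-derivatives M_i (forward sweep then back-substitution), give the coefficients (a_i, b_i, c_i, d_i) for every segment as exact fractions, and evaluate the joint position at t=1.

Δ: Δ0=-1/2, Δ1=2, Δ2=-8, Δ3=5/3
row 1: diag=6, rhs=15; c'=1/6, d'=5/2
row 2: denom=4−1·1/6=23/6; d'=(-60−1·5/2)/(23/6)=-375/23
row 3: denom=8−1·6/23=178/23; d'=(58−1·-375/23)/(178/23)=1709/178
back: M3=1709/178
back: M2=-375/23−6/23·1709/178=-1674/89
back: M1=5/2−1/6·-1674/89=1003/178
M: M0=0, M1=1003/178, M2=-1674/89, M3=1709/178, M4=0
seg 0: a=4, c=M0/2=0, d=(M1−M0)/(6·2)=1003/2136, b=Δ0−h0·(2M0+M1)/6=-635/267
seg 1: a=3, c=M1/2=1003/356, d=(M2−M1)/(6·1)=-4351/1068, b=Δ1−h1·(2M1+M2)/6=1739/534
seg 2: a=5, c=M2/2=-837/89, d=(M3−M2)/(6·1)=5057/1068, b=Δ2−h2·(2M2+M3)/6=-3557/1068
seg 3: a=-3, c=M3/2=1709/356, d=(M4−M3)/(6·3)=-1709/3204, b=Δ3−h3·(2M3+M4)/6=-4237/534
t_q=1 → seg 0, τ=1; S=4+-635/267·τ+0·τ²+1003/2136·τ³=1489/712

  seg 0: a=4 b=-635/267 c=0 d=1003/2136
  seg 1: a=3 b=1739/534 c=1003/356 d=-4351/1068
  seg 2: a=5 b=-3557/1068 c=-837/89 d=5057/1068
  seg 3: a=-3 b=-4237/534 c=1709/356 d=-1709/3204
S(1) = 1489/712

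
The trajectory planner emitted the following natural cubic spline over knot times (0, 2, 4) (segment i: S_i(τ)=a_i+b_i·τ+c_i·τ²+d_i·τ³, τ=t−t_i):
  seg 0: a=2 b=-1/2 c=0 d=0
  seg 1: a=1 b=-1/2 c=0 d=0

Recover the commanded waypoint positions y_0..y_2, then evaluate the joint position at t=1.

y_0 = S_0(0) = a_0 = 2
y_1 = S_1(0) = a_1 = 1
y_2 = S_1(2) = 0
t_q=1 is in segment 0 (τ=1); S_0(τ)=3/2

y_0=2 y_1=1 y_2=0
S(1) = 3/2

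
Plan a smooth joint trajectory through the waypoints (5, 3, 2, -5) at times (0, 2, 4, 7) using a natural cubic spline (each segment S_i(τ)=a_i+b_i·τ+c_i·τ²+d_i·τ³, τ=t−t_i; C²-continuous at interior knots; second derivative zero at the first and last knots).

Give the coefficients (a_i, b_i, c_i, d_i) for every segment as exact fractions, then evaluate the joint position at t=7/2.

  seg 0: a=5 b=-70/57 c=0 d=13/228
  seg 1: a=3 b=-31/57 c=13/38 d=-73/456
  seg 2: a=2 b=-125/114 c=-47/76 d=47/684
S(7/2) = 2935/1216

Δ: Δ0=-1, Δ1=-1/2, Δ2=-7/3
row 1: diag=8, rhs=3; c'=1/4, d'=3/8
row 2: denom=10−2·1/4=19/2; d'=(-11−2·3/8)/(19/2)=-47/38
back: M2=-47/38
back: M1=3/8−1/4·-47/38=13/19
M: M0=0, M1=13/19, M2=-47/38, M3=0
seg 0: a=5, c=M0/2=0, d=(M1−M0)/(6·2)=13/228, b=Δ0−h0·(2M0+M1)/6=-70/57
seg 1: a=3, c=M1/2=13/38, d=(M2−M1)/(6·2)=-73/456, b=Δ1−h1·(2M1+M2)/6=-31/57
seg 2: a=2, c=M2/2=-47/76, d=(M3−M2)/(6·3)=47/684, b=Δ2−h2·(2M2+M3)/6=-125/114
t_q=7/2 → seg 1, τ=3/2; S=3+-31/57·τ+13/38·τ²+-73/456·τ³=2935/1216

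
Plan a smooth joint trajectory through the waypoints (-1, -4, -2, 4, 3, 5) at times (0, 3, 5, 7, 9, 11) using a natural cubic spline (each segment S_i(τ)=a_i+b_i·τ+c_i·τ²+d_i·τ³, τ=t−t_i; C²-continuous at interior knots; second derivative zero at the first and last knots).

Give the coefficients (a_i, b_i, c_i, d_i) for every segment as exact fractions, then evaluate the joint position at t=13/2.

Δ: Δ0=-1, Δ1=1, Δ2=3, Δ3=-1/2, Δ4=1
row 1: diag=10, rhs=12; c'=1/5, d'=6/5
row 2: denom=8−2·1/5=38/5; d'=(12−2·6/5)/(38/5)=24/19
row 3: denom=8−2·5/19=142/19; d'=(-21−2·24/19)/(142/19)=-447/142
row 4: denom=8−2·19/71=530/71; d'=(9−2·-447/142)/(530/71)=543/265
back: M4=543/265
back: M3=-447/142−19/71·543/265=-1959/530
back: M2=24/19−5/19·-1959/530=237/106
back: M1=6/5−1/5·237/106=399/530
M: M0=0, M1=399/530, M2=237/106, M3=-1959/530, M4=543/265, M5=0
seg 0: a=-1, c=M0/2=0, d=(M1−M0)/(6·3)=133/3180, b=Δ0−h0·(2M0+M1)/6=-1459/1060
seg 1: a=-4, c=M1/2=399/1060, d=(M2−M1)/(6·2)=131/1060, b=Δ1−h1·(2M1+M2)/6=-131/530
seg 2: a=-2, c=M2/2=237/212, d=(M3−M2)/(6·2)=-131/265, b=Δ2−h2·(2M2+M3)/6=1453/530
seg 3: a=4, c=M3/2=-1959/1060, d=(M4−M3)/(6·2)=203/424, b=Δ3−h3·(2M3+M4)/6=679/530
seg 4: a=3, c=M4/2=543/530, d=(M5−M4)/(6·2)=-181/1060, b=Δ4−h4·(2M4+M5)/6=-97/265
t_q=13/2 → seg 2, τ=3/2; S=-2+1453/530·τ+237/212·τ²+-131/265·τ³=12547/4240

  seg 0: a=-1 b=-1459/1060 c=0 d=133/3180
  seg 1: a=-4 b=-131/530 c=399/1060 d=131/1060
  seg 2: a=-2 b=1453/530 c=237/212 d=-131/265
  seg 3: a=4 b=679/530 c=-1959/1060 d=203/424
  seg 4: a=3 b=-97/265 c=543/530 d=-181/1060
S(13/2) = 12547/4240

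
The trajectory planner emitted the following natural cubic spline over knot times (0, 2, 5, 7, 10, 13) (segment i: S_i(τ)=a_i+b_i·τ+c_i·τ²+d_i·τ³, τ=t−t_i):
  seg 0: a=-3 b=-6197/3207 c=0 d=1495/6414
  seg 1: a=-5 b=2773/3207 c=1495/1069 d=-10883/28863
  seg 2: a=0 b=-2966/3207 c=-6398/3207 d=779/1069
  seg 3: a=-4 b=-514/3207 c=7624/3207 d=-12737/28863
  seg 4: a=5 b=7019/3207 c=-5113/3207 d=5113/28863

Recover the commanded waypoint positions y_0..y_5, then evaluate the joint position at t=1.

y_0 = S_0(0) = a_0 = -3
y_1 = S_1(0) = a_1 = -5
y_2 = S_2(0) = a_2 = 0
y_3 = S_3(0) = a_3 = -4
y_4 = S_4(0) = a_4 = 5
y_5 = S_4(3) = 2
t_q=1 is in segment 0 (τ=1); S_0(τ)=-10047/2138

y_0=-3 y_1=-5 y_2=0 y_3=-4 y_4=5 y_5=2
S(1) = -10047/2138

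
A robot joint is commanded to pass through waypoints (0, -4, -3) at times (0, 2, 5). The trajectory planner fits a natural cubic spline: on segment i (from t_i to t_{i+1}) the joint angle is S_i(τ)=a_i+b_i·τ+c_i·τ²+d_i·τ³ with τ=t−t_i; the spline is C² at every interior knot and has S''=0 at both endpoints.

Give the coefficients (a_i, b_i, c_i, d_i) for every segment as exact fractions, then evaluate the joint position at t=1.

Δ: Δ0=-2, Δ1=1/3
row 1: diag=10, rhs=14; c'=3/10, d'=7/5
back: M1=7/5
M: M0=0, M1=7/5, M2=0
seg 0: a=0, c=M0/2=0, d=(M1−M0)/(6·2)=7/60, b=Δ0−h0·(2M0+M1)/6=-37/15
seg 1: a=-4, c=M1/2=7/10, d=(M2−M1)/(6·3)=-7/90, b=Δ1−h1·(2M1+M2)/6=-16/15
t_q=1 → seg 0, τ=1; S=0+-37/15·τ+0·τ²+7/60·τ³=-47/20

  seg 0: a=0 b=-37/15 c=0 d=7/60
  seg 1: a=-4 b=-16/15 c=7/10 d=-7/90
S(1) = -47/20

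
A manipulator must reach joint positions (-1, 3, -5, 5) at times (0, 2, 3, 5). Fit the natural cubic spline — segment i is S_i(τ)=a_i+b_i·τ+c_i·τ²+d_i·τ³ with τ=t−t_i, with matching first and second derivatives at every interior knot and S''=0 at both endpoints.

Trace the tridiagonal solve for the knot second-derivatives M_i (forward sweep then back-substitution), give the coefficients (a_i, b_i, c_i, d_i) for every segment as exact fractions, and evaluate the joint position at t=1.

Δ: Δ0=2, Δ1=-8, Δ2=5
row 1: diag=6, rhs=-60; c'=1/6, d'=-10
row 2: denom=6−1·1/6=35/6; d'=(78−1·-10)/(35/6)=528/35
back: M2=528/35
back: M1=-10−1/6·528/35=-438/35
M: M0=0, M1=-438/35, M2=528/35, M3=0
seg 0: a=-1, c=M0/2=0, d=(M1−M0)/(6·2)=-73/70, b=Δ0−h0·(2M0+M1)/6=216/35
seg 1: a=3, c=M1/2=-219/35, d=(M2−M1)/(6·1)=23/5, b=Δ1−h1·(2M1+M2)/6=-222/35
seg 2: a=-5, c=M2/2=264/35, d=(M3−M2)/(6·2)=-44/35, b=Δ2−h2·(2M2+M3)/6=-177/35
t_q=1 → seg 0, τ=1; S=-1+216/35·τ+0·τ²+-73/70·τ³=289/70

  seg 0: a=-1 b=216/35 c=0 d=-73/70
  seg 1: a=3 b=-222/35 c=-219/35 d=23/5
  seg 2: a=-5 b=-177/35 c=264/35 d=-44/35
S(1) = 289/70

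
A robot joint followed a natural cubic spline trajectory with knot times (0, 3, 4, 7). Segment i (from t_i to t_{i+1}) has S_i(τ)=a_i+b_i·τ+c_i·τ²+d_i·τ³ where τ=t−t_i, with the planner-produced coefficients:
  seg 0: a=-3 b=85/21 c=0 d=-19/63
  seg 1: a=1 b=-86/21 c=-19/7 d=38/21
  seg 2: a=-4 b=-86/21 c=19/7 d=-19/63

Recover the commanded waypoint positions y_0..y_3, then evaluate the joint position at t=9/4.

y_0=-3 y_1=1 y_2=-4 y_3=0
S(9/4) = 171/64

y_0 = S_0(0) = a_0 = -3
y_1 = S_1(0) = a_1 = 1
y_2 = S_2(0) = a_2 = -4
y_3 = S_2(3) = 0
t_q=9/4 is in segment 0 (τ=9/4); S_0(τ)=171/64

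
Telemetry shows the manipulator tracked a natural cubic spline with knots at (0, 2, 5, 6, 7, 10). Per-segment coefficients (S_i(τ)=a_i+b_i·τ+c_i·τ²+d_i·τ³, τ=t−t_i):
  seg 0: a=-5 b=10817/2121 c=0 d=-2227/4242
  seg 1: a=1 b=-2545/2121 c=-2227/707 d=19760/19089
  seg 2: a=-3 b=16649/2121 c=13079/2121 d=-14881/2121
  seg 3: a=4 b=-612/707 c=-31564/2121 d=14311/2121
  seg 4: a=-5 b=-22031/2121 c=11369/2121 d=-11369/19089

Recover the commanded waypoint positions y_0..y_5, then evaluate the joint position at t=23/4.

y_0=-5 y_1=1 y_2=-3 y_3=4 y_4=-5 y_5=-4
S(23/4) = 153659/45248

y_0 = S_0(0) = a_0 = -5
y_1 = S_1(0) = a_1 = 1
y_2 = S_2(0) = a_2 = -3
y_3 = S_3(0) = a_3 = 4
y_4 = S_4(0) = a_4 = -5
y_5 = S_4(3) = -4
t_q=23/4 is in segment 2 (τ=3/4); S_2(τ)=153659/45248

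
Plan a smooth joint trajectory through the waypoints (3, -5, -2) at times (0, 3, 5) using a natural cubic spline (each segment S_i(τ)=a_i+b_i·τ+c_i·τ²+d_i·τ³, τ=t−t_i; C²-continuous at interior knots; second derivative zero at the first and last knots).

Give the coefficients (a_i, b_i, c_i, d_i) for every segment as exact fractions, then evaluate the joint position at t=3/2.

  seg 0: a=3 b=-47/12 c=0 d=5/36
  seg 1: a=-5 b=-1/6 c=5/4 d=-5/24
S(3/2) = -77/32

Δ: Δ0=-8/3, Δ1=3/2
row 1: diag=10, rhs=25; c'=1/5, d'=5/2
back: M1=5/2
M: M0=0, M1=5/2, M2=0
seg 0: a=3, c=M0/2=0, d=(M1−M0)/(6·3)=5/36, b=Δ0−h0·(2M0+M1)/6=-47/12
seg 1: a=-5, c=M1/2=5/4, d=(M2−M1)/(6·2)=-5/24, b=Δ1−h1·(2M1+M2)/6=-1/6
t_q=3/2 → seg 0, τ=3/2; S=3+-47/12·τ+0·τ²+5/36·τ³=-77/32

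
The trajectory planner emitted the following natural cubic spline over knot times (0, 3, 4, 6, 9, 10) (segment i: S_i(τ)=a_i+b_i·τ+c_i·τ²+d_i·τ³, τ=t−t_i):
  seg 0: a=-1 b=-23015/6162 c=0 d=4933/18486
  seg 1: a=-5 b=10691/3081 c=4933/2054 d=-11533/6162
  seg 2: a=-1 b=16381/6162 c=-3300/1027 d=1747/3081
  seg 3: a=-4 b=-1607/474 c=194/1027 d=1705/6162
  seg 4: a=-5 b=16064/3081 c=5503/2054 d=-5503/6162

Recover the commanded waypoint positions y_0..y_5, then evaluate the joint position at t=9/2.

y_0=-1 y_1=-5 y_2=-1 y_3=-4 y_4=-5 y_5=2
S(9/2) = -3313/8216

y_0 = S_0(0) = a_0 = -1
y_1 = S_1(0) = a_1 = -5
y_2 = S_2(0) = a_2 = -1
y_3 = S_3(0) = a_3 = -4
y_4 = S_4(0) = a_4 = -5
y_5 = S_4(1) = 2
t_q=9/2 is in segment 2 (τ=1/2); S_2(τ)=-3313/8216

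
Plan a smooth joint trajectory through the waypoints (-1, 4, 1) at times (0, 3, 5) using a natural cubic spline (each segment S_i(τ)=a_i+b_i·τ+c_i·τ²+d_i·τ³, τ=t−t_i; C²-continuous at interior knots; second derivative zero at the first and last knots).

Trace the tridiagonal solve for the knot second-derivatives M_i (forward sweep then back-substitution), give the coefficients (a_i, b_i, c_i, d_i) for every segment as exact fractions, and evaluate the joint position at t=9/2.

Δ: Δ0=5/3, Δ1=-3/2
row 1: diag=10, rhs=-19; c'=1/5, d'=-19/10
back: M1=-19/10
M: M0=0, M1=-19/10, M2=0
seg 0: a=-1, c=M0/2=0, d=(M1−M0)/(6·3)=-19/180, b=Δ0−h0·(2M0+M1)/6=157/60
seg 1: a=4, c=M1/2=-19/20, d=(M2−M1)/(6·2)=19/120, b=Δ1−h1·(2M1+M2)/6=-7/30
t_q=9/2 → seg 1, τ=3/2; S=4+-7/30·τ+-19/20·τ²+19/120·τ³=131/64

  seg 0: a=-1 b=157/60 c=0 d=-19/180
  seg 1: a=4 b=-7/30 c=-19/20 d=19/120
S(9/2) = 131/64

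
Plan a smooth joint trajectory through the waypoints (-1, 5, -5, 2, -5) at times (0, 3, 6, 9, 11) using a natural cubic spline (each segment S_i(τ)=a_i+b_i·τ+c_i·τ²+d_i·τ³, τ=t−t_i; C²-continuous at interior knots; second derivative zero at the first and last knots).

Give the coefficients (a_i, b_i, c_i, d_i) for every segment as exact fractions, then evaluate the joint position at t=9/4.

Δ: Δ0=2, Δ1=-10/3, Δ2=7/3, Δ3=-7/2
row 1: diag=12, rhs=-32; c'=1/4, d'=-8/3
row 2: denom=12−3·1/4=45/4; d'=(34−3·-8/3)/(45/4)=56/15
row 3: denom=10−3·4/15=46/5; d'=(-35−3·56/15)/(46/5)=-231/46
back: M3=-231/46
back: M2=56/15−4/15·-231/46=350/69
back: M1=-8/3−1/4·350/69=-181/46
M: M0=0, M1=-181/46, M2=350/69, M3=-231/46, M4=0
seg 0: a=-1, c=M0/2=0, d=(M1−M0)/(6·3)=-181/828, b=Δ0−h0·(2M0+M1)/6=365/92
seg 1: a=5, c=M1/2=-181/92, d=(M2−M1)/(6·3)=1243/2484, b=Δ1−h1·(2M1+M2)/6=-89/46
seg 2: a=-5, c=M2/2=175/69, d=(M3−M2)/(6·3)=-1393/2484, b=Δ2−h2·(2M2+M3)/6=-21/92
seg 3: a=2, c=M3/2=-231/92, d=(M4−M3)/(6·2)=77/184, b=Δ3−h3·(2M3+M4)/6=-7/46
t_q=9/4 → seg 0, τ=9/4; S=-1+365/92·τ+0·τ²+-181/828·τ³=32011/5888

  seg 0: a=-1 b=365/92 c=0 d=-181/828
  seg 1: a=5 b=-89/46 c=-181/92 d=1243/2484
  seg 2: a=-5 b=-21/92 c=175/69 d=-1393/2484
  seg 3: a=2 b=-7/46 c=-231/92 d=77/184
S(9/4) = 32011/5888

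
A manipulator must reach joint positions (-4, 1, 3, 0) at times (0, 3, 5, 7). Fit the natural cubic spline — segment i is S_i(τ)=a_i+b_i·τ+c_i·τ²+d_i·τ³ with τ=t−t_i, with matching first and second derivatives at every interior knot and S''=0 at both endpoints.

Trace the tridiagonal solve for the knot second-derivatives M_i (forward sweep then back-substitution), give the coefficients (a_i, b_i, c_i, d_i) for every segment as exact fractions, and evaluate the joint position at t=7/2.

Δ: Δ0=5/3, Δ1=1, Δ2=-3/2
row 1: diag=10, rhs=-4; c'=1/5, d'=-2/5
row 2: denom=8−2·1/5=38/5; d'=(-15−2·-2/5)/(38/5)=-71/38
back: M2=-71/38
back: M1=-2/5−1/5·-71/38=-1/38
M: M0=0, M1=-1/38, M2=-71/38, M3=0
seg 0: a=-4, c=M0/2=0, d=(M1−M0)/(6·3)=-1/684, b=Δ0−h0·(2M0+M1)/6=383/228
seg 1: a=1, c=M1/2=-1/76, d=(M2−M1)/(6·2)=-35/228, b=Δ1−h1·(2M1+M2)/6=187/114
seg 2: a=3, c=M2/2=-71/76, d=(M3−M2)/(6·2)=71/456, b=Δ2−h2·(2M2+M3)/6=-29/114
t_q=7/2 → seg 1, τ=1/2; S=1+187/114·τ+-1/76·τ²+-35/228·τ³=1093/608

  seg 0: a=-4 b=383/228 c=0 d=-1/684
  seg 1: a=1 b=187/114 c=-1/76 d=-35/228
  seg 2: a=3 b=-29/114 c=-71/76 d=71/456
S(7/2) = 1093/608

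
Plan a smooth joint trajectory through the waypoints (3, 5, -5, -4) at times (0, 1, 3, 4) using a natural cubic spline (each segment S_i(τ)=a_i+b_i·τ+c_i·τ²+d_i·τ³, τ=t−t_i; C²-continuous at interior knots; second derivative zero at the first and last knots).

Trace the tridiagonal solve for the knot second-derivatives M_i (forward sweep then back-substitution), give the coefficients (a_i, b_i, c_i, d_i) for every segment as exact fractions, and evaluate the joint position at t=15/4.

  seg 0: a=3 b=59/16 c=0 d=-27/16
  seg 1: a=5 b=-11/8 c=-81/16 d=13/8
  seg 2: a=-5 b=-17/8 c=75/16 d=-25/16
S(15/4) = -4727/1024

Δ: Δ0=2, Δ1=-5, Δ2=1
row 1: diag=6, rhs=-42; c'=1/3, d'=-7
row 2: denom=6−2·1/3=16/3; d'=(36−2·-7)/(16/3)=75/8
back: M2=75/8
back: M1=-7−1/3·75/8=-81/8
M: M0=0, M1=-81/8, M2=75/8, M3=0
seg 0: a=3, c=M0/2=0, d=(M1−M0)/(6·1)=-27/16, b=Δ0−h0·(2M0+M1)/6=59/16
seg 1: a=5, c=M1/2=-81/16, d=(M2−M1)/(6·2)=13/8, b=Δ1−h1·(2M1+M2)/6=-11/8
seg 2: a=-5, c=M2/2=75/16, d=(M3−M2)/(6·1)=-25/16, b=Δ2−h2·(2M2+M3)/6=-17/8
t_q=15/4 → seg 2, τ=3/4; S=-5+-17/8·τ+75/16·τ²+-25/16·τ³=-4727/1024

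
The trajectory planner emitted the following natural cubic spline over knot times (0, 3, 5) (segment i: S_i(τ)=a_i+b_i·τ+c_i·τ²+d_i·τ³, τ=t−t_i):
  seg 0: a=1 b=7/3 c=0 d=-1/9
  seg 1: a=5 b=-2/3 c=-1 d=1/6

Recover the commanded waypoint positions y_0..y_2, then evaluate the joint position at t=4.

y_0=1 y_1=5 y_2=1
S(4) = 7/2

y_0 = S_0(0) = a_0 = 1
y_1 = S_1(0) = a_1 = 5
y_2 = S_1(2) = 1
t_q=4 is in segment 1 (τ=1); S_1(τ)=7/2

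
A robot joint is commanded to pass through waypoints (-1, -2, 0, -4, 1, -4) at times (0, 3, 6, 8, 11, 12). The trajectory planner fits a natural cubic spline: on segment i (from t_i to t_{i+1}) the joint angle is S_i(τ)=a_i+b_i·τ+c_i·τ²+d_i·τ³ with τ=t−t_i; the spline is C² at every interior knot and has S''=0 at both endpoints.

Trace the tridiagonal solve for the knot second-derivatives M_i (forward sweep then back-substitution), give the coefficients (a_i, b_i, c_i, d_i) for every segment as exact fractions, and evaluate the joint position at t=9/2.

  seg 0: a=-1 b=-2375/2499 c=0 d=514/7497
  seg 1: a=-2 b=2251/2499 c=514/833 d=-193/833
  seg 2: a=0 b=-590/357 c=-1223/833 d=3235/4998
  seg 3: a=-4 b=604/2499 c=2012/833 d=-4849/7497
  seg 4: a=1 b=-6821/2499 c=-2837/833 d=2837/2499
S(9/2) = -283/6664

Δ: Δ0=-1/3, Δ1=2/3, Δ2=-2, Δ3=5/3, Δ4=-5
row 1: diag=12, rhs=6; c'=1/4, d'=1/2
row 2: denom=10−3·1/4=37/4; d'=(-16−3·1/2)/(37/4)=-70/37
row 3: denom=10−2·8/37=354/37; d'=(22−2·-70/37)/(354/37)=159/59
row 4: denom=8−3·37/118=833/118; d'=(-40−3·159/59)/(833/118)=-5674/833
back: M4=-5674/833
back: M3=159/59−37/118·-5674/833=4024/833
back: M2=-70/37−8/37·4024/833=-2446/833
back: M1=1/2−1/4·-2446/833=1028/833
M: M0=0, M1=1028/833, M2=-2446/833, M3=4024/833, M4=-5674/833, M5=0
seg 0: a=-1, c=M0/2=0, d=(M1−M0)/(6·3)=514/7497, b=Δ0−h0·(2M0+M1)/6=-2375/2499
seg 1: a=-2, c=M1/2=514/833, d=(M2−M1)/(6·3)=-193/833, b=Δ1−h1·(2M1+M2)/6=2251/2499
seg 2: a=0, c=M2/2=-1223/833, d=(M3−M2)/(6·2)=3235/4998, b=Δ2−h2·(2M2+M3)/6=-590/357
seg 3: a=-4, c=M3/2=2012/833, d=(M4−M3)/(6·3)=-4849/7497, b=Δ3−h3·(2M3+M4)/6=604/2499
seg 4: a=1, c=M4/2=-2837/833, d=(M5−M4)/(6·1)=2837/2499, b=Δ4−h4·(2M4+M5)/6=-6821/2499
t_q=9/2 → seg 1, τ=3/2; S=-2+2251/2499·τ+514/833·τ²+-193/833·τ³=-283/6664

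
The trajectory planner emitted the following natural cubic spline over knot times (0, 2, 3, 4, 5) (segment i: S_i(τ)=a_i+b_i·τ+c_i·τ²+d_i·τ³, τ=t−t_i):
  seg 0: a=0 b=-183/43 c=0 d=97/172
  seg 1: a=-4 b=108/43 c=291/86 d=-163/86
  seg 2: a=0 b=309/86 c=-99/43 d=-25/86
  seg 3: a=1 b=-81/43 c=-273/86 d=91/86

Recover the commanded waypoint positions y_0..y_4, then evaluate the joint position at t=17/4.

y_0=0 y_1=-4 y_2=0 y_3=1 y_4=-3
S(17/4) = 1911/5504

y_0 = S_0(0) = a_0 = 0
y_1 = S_1(0) = a_1 = -4
y_2 = S_2(0) = a_2 = 0
y_3 = S_3(0) = a_3 = 1
y_4 = S_3(1) = -3
t_q=17/4 is in segment 3 (τ=1/4); S_3(τ)=1911/5504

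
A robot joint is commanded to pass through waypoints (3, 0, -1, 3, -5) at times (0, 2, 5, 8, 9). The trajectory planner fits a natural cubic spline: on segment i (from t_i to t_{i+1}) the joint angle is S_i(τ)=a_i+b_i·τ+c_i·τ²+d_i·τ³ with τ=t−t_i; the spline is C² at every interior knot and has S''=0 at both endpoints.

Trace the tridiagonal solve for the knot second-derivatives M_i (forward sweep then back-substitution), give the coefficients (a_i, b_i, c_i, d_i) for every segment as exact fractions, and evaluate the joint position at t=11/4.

  seg 0: a=3 b=-192/133 c=0 d=-15/1064
  seg 1: a=0 b=-429/266 c=-45/532 d=2447/14364
  seg 2: a=-1 b=1319/532 c=578/399 d=-8765/14364
  seg 3: a=3 b=-1411/266 c=-2151/532 d=717/532
S(11/4) = -40357/34048

Δ: Δ0=-3/2, Δ1=-1/3, Δ2=4/3, Δ3=-8
row 1: diag=10, rhs=7; c'=3/10, d'=7/10
row 2: denom=12−3·3/10=111/10; d'=(10−3·7/10)/(111/10)=79/111
row 3: denom=8−3·10/37=266/37; d'=(-56−3·79/111)/(266/37)=-2151/266
back: M3=-2151/266
back: M2=79/111−10/37·-2151/266=1156/399
back: M1=7/10−3/10·1156/399=-45/266
M: M0=0, M1=-45/266, M2=1156/399, M3=-2151/266, M4=0
seg 0: a=3, c=M0/2=0, d=(M1−M0)/(6·2)=-15/1064, b=Δ0−h0·(2M0+M1)/6=-192/133
seg 1: a=0, c=M1/2=-45/532, d=(M2−M1)/(6·3)=2447/14364, b=Δ1−h1·(2M1+M2)/6=-429/266
seg 2: a=-1, c=M2/2=578/399, d=(M3−M2)/(6·3)=-8765/14364, b=Δ2−h2·(2M2+M3)/6=1319/532
seg 3: a=3, c=M3/2=-2151/532, d=(M4−M3)/(6·1)=717/532, b=Δ3−h3·(2M3+M4)/6=-1411/266
t_q=11/4 → seg 1, τ=3/4; S=0+-429/266·τ+-45/532·τ²+2447/14364·τ³=-40357/34048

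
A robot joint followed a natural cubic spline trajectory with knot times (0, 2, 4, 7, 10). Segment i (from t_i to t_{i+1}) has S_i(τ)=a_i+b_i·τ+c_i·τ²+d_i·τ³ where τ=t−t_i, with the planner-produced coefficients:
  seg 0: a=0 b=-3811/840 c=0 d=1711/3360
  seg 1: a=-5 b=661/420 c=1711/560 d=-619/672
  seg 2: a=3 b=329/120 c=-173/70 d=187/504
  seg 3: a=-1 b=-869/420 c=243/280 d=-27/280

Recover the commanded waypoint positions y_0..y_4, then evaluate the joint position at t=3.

y_0 = S_0(0) = a_0 = 0
y_1 = S_1(0) = a_1 = -5
y_2 = S_2(0) = a_2 = 3
y_3 = S_3(0) = a_3 = -1
y_4 = S_3(3) = -2
t_q=3 is in segment 1 (τ=1); S_1(τ)=-1447/1120

y_0=0 y_1=-5 y_2=3 y_3=-1 y_4=-2
S(3) = -1447/1120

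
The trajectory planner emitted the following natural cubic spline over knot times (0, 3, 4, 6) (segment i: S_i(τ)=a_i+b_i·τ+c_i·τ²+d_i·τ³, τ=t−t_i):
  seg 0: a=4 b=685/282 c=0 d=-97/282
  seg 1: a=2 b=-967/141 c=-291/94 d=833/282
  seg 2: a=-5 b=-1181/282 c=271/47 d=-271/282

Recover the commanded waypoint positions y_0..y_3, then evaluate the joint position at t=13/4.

y_0 = S_0(0) = a_0 = 4
y_1 = S_1(0) = a_1 = 2
y_2 = S_2(0) = a_2 = -5
y_3 = S_2(2) = 2
t_q=13/4 is in segment 1 (τ=1/4); S_1(τ)=831/6016

y_0=4 y_1=2 y_2=-5 y_3=2
S(13/4) = 831/6016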